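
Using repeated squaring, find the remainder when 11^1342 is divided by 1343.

11^1 ≡ 11 (mod 1343)
11^2 ≡ 11^2 = 121 ≡ 121 (mod 1343)
11^4 ≡ 121^2 = 14641 ≡ 1211 (mod 1343)
11^8 ≡ 1211^2 = 1466521 ≡ 1308 (mod 1343)
11^16 ≡ 1308^2 = 1710864 ≡ 1225 (mod 1343)
11^32 ≡ 1225^2 = 1500625 ≡ 494 (mod 1343)
11^64 ≡ 494^2 = 244036 ≡ 953 (mod 1343)
11^128 ≡ 953^2 = 908209 ≡ 341 (mod 1343)
11^256 ≡ 341^2 = 116281 ≡ 783 (mod 1343)
11^512 ≡ 783^2 = 613089 ≡ 681 (mod 1343)
11^1024 ≡ 681^2 = 463761 ≡ 426 (mod 1343)
1342 = 1024 + 256 + 32 + 16 + 8 + 4 + 2 in binary powers of 2.
So 11^1342 ≡ 426 · 783 · 494 · 1225 · 1308 · 1211 · 121 ≡ 672 (mod 1343).
Since 672 ≠ 1, base 11 is a Fermat witness: 1343 is composite.

672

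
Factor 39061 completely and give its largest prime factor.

67

39061 = 11 · 3551
3551 = 53 · 67
67 is prime.
So 39061 = 11 · 53 · 67; the largest prime factor is 67.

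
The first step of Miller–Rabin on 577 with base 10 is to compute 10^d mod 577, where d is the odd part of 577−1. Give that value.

146

577 − 1 = 576 = 2^6 · 9, so d = 9.
10^1 ≡ 10 (mod 577)
10^2 ≡ 10^2 = 100 ≡ 100 (mod 577)
10^4 ≡ 100^2 = 10000 ≡ 191 (mod 577)
10^8 ≡ 191^2 = 36481 ≡ 130 (mod 577)
9 = 8 + 1 in binary powers of 2.
So 10^9 ≡ 130 · 10 ≡ 146 (mod 577).
Squaring chain: 146 → 544 → 512 → 186 → 553 → 576; reaches −1, so base 10 does not prove 577 composite.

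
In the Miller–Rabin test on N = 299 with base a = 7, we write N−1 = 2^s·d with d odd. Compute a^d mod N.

299 − 1 = 298 = 2^1 · 149, so d = 149.
7^1 ≡ 7 (mod 299)
7^2 ≡ 7^2 = 49 ≡ 49 (mod 299)
7^4 ≡ 49^2 = 2401 ≡ 9 (mod 299)
7^8 ≡ 9^2 = 81 ≡ 81 (mod 299)
7^16 ≡ 81^2 = 6561 ≡ 282 (mod 299)
7^32 ≡ 282^2 = 79524 ≡ 289 (mod 299)
7^64 ≡ 289^2 = 83521 ≡ 100 (mod 299)
7^128 ≡ 100^2 = 10000 ≡ 133 (mod 299)
149 = 128 + 16 + 4 + 1 in binary powers of 2.
So 7^149 ≡ 133 · 282 · 9 · 7 ≡ 180 (mod 299).
Squaring chain: 180; never reaches −1, so base 7 is a Miller–Rabin witness that 299 is composite.

180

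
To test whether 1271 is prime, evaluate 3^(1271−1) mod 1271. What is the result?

3^1 ≡ 3 (mod 1271)
3^2 ≡ 3^2 = 9 ≡ 9 (mod 1271)
3^4 ≡ 9^2 = 81 ≡ 81 (mod 1271)
3^8 ≡ 81^2 = 6561 ≡ 206 (mod 1271)
3^16 ≡ 206^2 = 42436 ≡ 493 (mod 1271)
3^32 ≡ 493^2 = 243049 ≡ 288 (mod 1271)
3^64 ≡ 288^2 = 82944 ≡ 329 (mod 1271)
3^128 ≡ 329^2 = 108241 ≡ 206 (mod 1271)
3^256 ≡ 206^2 = 42436 ≡ 493 (mod 1271)
3^512 ≡ 493^2 = 243049 ≡ 288 (mod 1271)
3^1024 ≡ 288^2 = 82944 ≡ 329 (mod 1271)
1270 = 1024 + 128 + 64 + 32 + 16 + 4 + 2 in binary powers of 2.
So 3^1270 ≡ 329 · 206 · 329 · 288 · 493 · 81 · 9 ≡ 893 (mod 1271).
Since 893 ≠ 1, base 3 is a Fermat witness: 1271 is composite.

893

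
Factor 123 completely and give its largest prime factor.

41

123 = 3 · 41
41 is prime.
So 123 = 3 · 41; the largest prime factor is 41.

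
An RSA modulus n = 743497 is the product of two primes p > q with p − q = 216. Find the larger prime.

977

Since p = q + 216, we have 743497 = q(q + 216), so q² + 216q − 743497 = 0.
Discriminant: 216² + 4·743497 = 46656 + 2973988 = 3020644; √3020644 = 1738.
q = (−216 + 1738)/2 = 761, and p = q + 216 = 977.
Check: 761 · 977 = 743497.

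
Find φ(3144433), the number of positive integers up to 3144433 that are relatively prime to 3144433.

3078000

Factor: 3144433 = 101 · 163 · 191.
φ(3144433) = (101−1) · (163−1) · (191−1) = 100 · 162 · 190 = 3078000.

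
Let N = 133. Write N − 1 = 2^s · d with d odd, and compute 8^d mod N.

133 − 1 = 132 = 2^2 · 33, so d = 33.
8^1 ≡ 8 (mod 133)
8^2 ≡ 8^2 = 64 ≡ 64 (mod 133)
8^4 ≡ 64^2 = 4096 ≡ 106 (mod 133)
8^8 ≡ 106^2 = 11236 ≡ 64 (mod 133)
8^16 ≡ 64^2 = 4096 ≡ 106 (mod 133)
8^32 ≡ 106^2 = 11236 ≡ 64 (mod 133)
33 = 32 + 1 in binary powers of 2.
So 8^33 ≡ 64 · 8 ≡ 113 (mod 133).
Squaring chain: 113 → 1; never reaches −1, so base 8 is a Miller–Rabin witness that 133 is composite.

113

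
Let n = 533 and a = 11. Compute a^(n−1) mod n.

146

11^1 ≡ 11 (mod 533)
11^2 ≡ 11^2 = 121 ≡ 121 (mod 533)
11^4 ≡ 121^2 = 14641 ≡ 250 (mod 533)
11^8 ≡ 250^2 = 62500 ≡ 139 (mod 533)
11^16 ≡ 139^2 = 19321 ≡ 133 (mod 533)
11^32 ≡ 133^2 = 17689 ≡ 100 (mod 533)
11^64 ≡ 100^2 = 10000 ≡ 406 (mod 533)
11^128 ≡ 406^2 = 164836 ≡ 139 (mod 533)
11^256 ≡ 139^2 = 19321 ≡ 133 (mod 533)
11^512 ≡ 133^2 = 17689 ≡ 100 (mod 533)
532 = 512 + 16 + 4 in binary powers of 2.
So 11^532 ≡ 100 · 133 · 250 ≡ 146 (mod 533).
Since 146 ≠ 1, base 11 is a Fermat witness: 533 is composite.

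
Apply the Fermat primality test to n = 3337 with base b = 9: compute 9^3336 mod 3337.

714

9^1 ≡ 9 (mod 3337)
9^2 ≡ 9^2 = 81 ≡ 81 (mod 3337)
9^4 ≡ 81^2 = 6561 ≡ 3224 (mod 3337)
9^8 ≡ 3224^2 = 10394176 ≡ 2758 (mod 3337)
9^16 ≡ 2758^2 = 7606564 ≡ 1541 (mod 3337)
9^32 ≡ 1541^2 = 2374681 ≡ 2074 (mod 3337)
9^64 ≡ 2074^2 = 4301476 ≡ 83 (mod 3337)
9^128 ≡ 83^2 = 6889 ≡ 215 (mod 3337)
9^256 ≡ 215^2 = 46225 ≡ 2844 (mod 3337)
9^512 ≡ 2844^2 = 8088336 ≡ 2785 (mod 3337)
9^1024 ≡ 2785^2 = 7756225 ≡ 1037 (mod 3337)
9^2048 ≡ 1037^2 = 1075369 ≡ 855 (mod 3337)
3336 = 2048 + 1024 + 256 + 8 in binary powers of 2.
So 9^3336 ≡ 855 · 1037 · 2844 · 2758 ≡ 714 (mod 3337).
Since 714 ≠ 1, base 9 is a Fermat witness: 3337 is composite.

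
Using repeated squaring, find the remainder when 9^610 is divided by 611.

9^1 ≡ 9 (mod 611)
9^2 ≡ 9^2 = 81 ≡ 81 (mod 611)
9^4 ≡ 81^2 = 6561 ≡ 451 (mod 611)
9^8 ≡ 451^2 = 203401 ≡ 549 (mod 611)
9^16 ≡ 549^2 = 301401 ≡ 178 (mod 611)
9^32 ≡ 178^2 = 31684 ≡ 523 (mod 611)
9^64 ≡ 523^2 = 273529 ≡ 412 (mod 611)
9^128 ≡ 412^2 = 169744 ≡ 497 (mod 611)
9^256 ≡ 497^2 = 247009 ≡ 165 (mod 611)
9^512 ≡ 165^2 = 27225 ≡ 341 (mod 611)
610 = 512 + 64 + 32 + 2 in binary powers of 2.
So 9^610 ≡ 341 · 412 · 523 · 81 ≡ 191 (mod 611).
Since 191 ≠ 1, base 9 is a Fermat witness: 611 is composite.

191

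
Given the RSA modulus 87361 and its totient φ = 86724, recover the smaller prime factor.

φ(n) = (p−1)(q−1) = n − (p+q) + 1, so p + q = 87361 − 86724 + 1 = 638.
p and q are the roots of t² − 638t + 87361 = 0.
Discriminant: 638² − 4·87361 = 407044 − 349444 = 57600; √57600 = 240.
q = (638 − 240)/2 = 199, p = (638 + 240)/2 = 439.
Check: 199 · 439 = 87361.

199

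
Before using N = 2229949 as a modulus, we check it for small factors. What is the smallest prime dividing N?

41

2229949 is odd.
Digit sum 37, not divisible by 3.
Ends in 9: not divisible by 5.
7: 2229949 = 7·318564 + 1
11: 2229949 = 11·202722 + 7
13: 2229949 = 13·171534 + 7
17: 2229949 = 17·131173 + 8
19: 2229949 = 19·117365 + 14
23: 2229949 = 23·96954 + 7
29: 2229949 = 29·76894 + 23
31: 2229949 = 31·71933 + 26
37: 2229949 = 37·60268 + 33
41: 2229949 = 41·54389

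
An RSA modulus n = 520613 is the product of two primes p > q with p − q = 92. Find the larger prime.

Since p = q + 92, we have 520613 = q(q + 92), so q² + 92q − 520613 = 0.
Discriminant: 92² + 4·520613 = 8464 + 2082452 = 2090916; √2090916 = 1446.
q = (−92 + 1446)/2 = 677, and p = q + 92 = 769.
Check: 677 · 769 = 520613.

769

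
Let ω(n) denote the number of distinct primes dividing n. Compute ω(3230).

3230 = 2 · 1615
1615 = 5 · 323
323 = 17 · 19
3230 = 2 · 5 · 17 · 19, which has 4 distinct prime factors.

4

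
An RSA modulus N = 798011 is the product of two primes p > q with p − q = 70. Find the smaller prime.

Since p = q + 70, we have 798011 = q(q + 70), so q² + 70q − 798011 = 0.
Discriminant: 70² + 4·798011 = 4900 + 3192044 = 3196944; √3196944 = 1788.
q = (−70 + 1788)/2 = 859, and p = q + 70 = 929.
Check: 859 · 929 = 798011.

859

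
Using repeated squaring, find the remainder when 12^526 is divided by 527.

236

12^1 ≡ 12 (mod 527)
12^2 ≡ 12^2 = 144 ≡ 144 (mod 527)
12^4 ≡ 144^2 = 20736 ≡ 183 (mod 527)
12^8 ≡ 183^2 = 33489 ≡ 288 (mod 527)
12^16 ≡ 288^2 = 82944 ≡ 205 (mod 527)
12^32 ≡ 205^2 = 42025 ≡ 392 (mod 527)
12^64 ≡ 392^2 = 153664 ≡ 307 (mod 527)
12^128 ≡ 307^2 = 94249 ≡ 443 (mod 527)
12^256 ≡ 443^2 = 196249 ≡ 205 (mod 527)
12^512 ≡ 205^2 = 42025 ≡ 392 (mod 527)
526 = 512 + 8 + 4 + 2 in binary powers of 2.
So 12^526 ≡ 392 · 288 · 183 · 144 ≡ 236 (mod 527).
Since 236 ≠ 1, base 12 is a Fermat witness: 527 is composite.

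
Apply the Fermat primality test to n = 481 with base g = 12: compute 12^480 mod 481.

248

12^1 ≡ 12 (mod 481)
12^2 ≡ 12^2 = 144 ≡ 144 (mod 481)
12^4 ≡ 144^2 = 20736 ≡ 53 (mod 481)
12^8 ≡ 53^2 = 2809 ≡ 404 (mod 481)
12^16 ≡ 404^2 = 163216 ≡ 157 (mod 481)
12^32 ≡ 157^2 = 24649 ≡ 118 (mod 481)
12^64 ≡ 118^2 = 13924 ≡ 456 (mod 481)
12^128 ≡ 456^2 = 207936 ≡ 144 (mod 481)
12^256 ≡ 144^2 = 20736 ≡ 53 (mod 481)
480 = 256 + 128 + 64 + 32 in binary powers of 2.
So 12^480 ≡ 53 · 144 · 456 · 118 ≡ 248 (mod 481).
Since 248 ≠ 1, base 12 is a Fermat witness: 481 is composite.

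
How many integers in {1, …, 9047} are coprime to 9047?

8856

Factor: 9047 = 83 · 109.
φ(9047) = (83−1) · (109−1) = 82 · 108 = 8856.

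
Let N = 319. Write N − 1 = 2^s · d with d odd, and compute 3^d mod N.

319 − 1 = 318 = 2^1 · 159, so d = 159.
3^1 ≡ 3 (mod 319)
3^2 ≡ 3^2 = 9 ≡ 9 (mod 319)
3^4 ≡ 9^2 = 81 ≡ 81 (mod 319)
3^8 ≡ 81^2 = 6561 ≡ 181 (mod 319)
3^16 ≡ 181^2 = 32761 ≡ 223 (mod 319)
3^32 ≡ 223^2 = 49729 ≡ 284 (mod 319)
3^64 ≡ 284^2 = 80656 ≡ 268 (mod 319)
3^128 ≡ 268^2 = 71824 ≡ 49 (mod 319)
159 = 128 + 16 + 8 + 4 + 2 + 1 in binary powers of 2.
So 3^159 ≡ 49 · 223 · 181 · 81 · 9 · 3 ≡ 279 (mod 319).
Squaring chain: 279; never reaches −1, so base 3 is a Miller–Rabin witness that 319 is composite.

279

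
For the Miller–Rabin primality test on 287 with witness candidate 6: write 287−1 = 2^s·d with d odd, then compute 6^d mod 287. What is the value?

287 − 1 = 286 = 2^1 · 143, so d = 143.
6^1 ≡ 6 (mod 287)
6^2 ≡ 6^2 = 36 ≡ 36 (mod 287)
6^4 ≡ 36^2 = 1296 ≡ 148 (mod 287)
6^8 ≡ 148^2 = 21904 ≡ 92 (mod 287)
6^16 ≡ 92^2 = 8464 ≡ 141 (mod 287)
6^32 ≡ 141^2 = 19881 ≡ 78 (mod 287)
6^64 ≡ 78^2 = 6084 ≡ 57 (mod 287)
6^128 ≡ 57^2 = 3249 ≡ 92 (mod 287)
143 = 128 + 8 + 4 + 2 + 1 in binary powers of 2.
So 6^143 ≡ 92 · 92 · 148 · 36 · 6 ≡ 153 (mod 287).
Squaring chain: 153; never reaches −1, so base 6 is a Miller–Rabin witness that 287 is composite.

153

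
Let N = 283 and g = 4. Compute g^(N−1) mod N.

4^1 ≡ 4 (mod 283)
4^2 ≡ 4^2 = 16 ≡ 16 (mod 283)
4^4 ≡ 16^2 = 256 ≡ 256 (mod 283)
4^8 ≡ 256^2 = 65536 ≡ 163 (mod 283)
4^16 ≡ 163^2 = 26569 ≡ 250 (mod 283)
4^32 ≡ 250^2 = 62500 ≡ 240 (mod 283)
4^64 ≡ 240^2 = 57600 ≡ 151 (mod 283)
4^128 ≡ 151^2 = 22801 ≡ 161 (mod 283)
4^256 ≡ 161^2 = 25921 ≡ 168 (mod 283)
282 = 256 + 16 + 8 + 2 in binary powers of 2.
So 4^282 ≡ 168 · 250 · 163 · 16 ≡ 1 (mod 283).
Since the result is 1, base 4 gives no evidence that 283 is composite.

1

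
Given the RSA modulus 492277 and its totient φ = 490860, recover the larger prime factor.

φ(n) = (p−1)(q−1) = n − (p+q) + 1, so p + q = 492277 − 490860 + 1 = 1418.
p and q are the roots of t² − 1418t + 492277 = 0.
Discriminant: 1418² − 4·492277 = 2010724 − 1969108 = 41616; √41616 = 204.
q = (1418 − 204)/2 = 607, p = (1418 + 204)/2 = 811.
Check: 607 · 811 = 492277.

811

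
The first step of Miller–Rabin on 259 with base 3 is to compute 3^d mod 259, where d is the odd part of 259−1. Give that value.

27

259 − 1 = 258 = 2^1 · 129, so d = 129.
3^1 ≡ 3 (mod 259)
3^2 ≡ 3^2 = 9 ≡ 9 (mod 259)
3^4 ≡ 9^2 = 81 ≡ 81 (mod 259)
3^8 ≡ 81^2 = 6561 ≡ 86 (mod 259)
3^16 ≡ 86^2 = 7396 ≡ 144 (mod 259)
3^32 ≡ 144^2 = 20736 ≡ 16 (mod 259)
3^64 ≡ 16^2 = 256 ≡ 256 (mod 259)
3^128 ≡ 256^2 = 65536 ≡ 9 (mod 259)
129 = 128 + 1 in binary powers of 2.
So 3^129 ≡ 9 · 3 ≡ 27 (mod 259).
Squaring chain: 27; never reaches −1, so base 3 is a Miller–Rabin witness that 259 is composite.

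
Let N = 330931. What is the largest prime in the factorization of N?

79

330931 = 59 · 5609
5609 = 71 · 79
79 is prime.
So 330931 = 59 · 71 · 79; the largest prime factor is 79.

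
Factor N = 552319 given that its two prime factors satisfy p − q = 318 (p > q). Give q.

601

Since p = q + 318, we have 552319 = q(q + 318), so q² + 318q − 552319 = 0.
Discriminant: 318² + 4·552319 = 101124 + 2209276 = 2310400; √2310400 = 1520.
q = (−318 + 1520)/2 = 601, and p = q + 318 = 919.
Check: 601 · 919 = 552319.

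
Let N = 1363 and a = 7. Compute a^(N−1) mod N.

545

7^1 ≡ 7 (mod 1363)
7^2 ≡ 7^2 = 49 ≡ 49 (mod 1363)
7^4 ≡ 49^2 = 2401 ≡ 1038 (mod 1363)
7^8 ≡ 1038^2 = 1077444 ≡ 674 (mod 1363)
7^16 ≡ 674^2 = 454276 ≡ 397 (mod 1363)
7^32 ≡ 397^2 = 157609 ≡ 864 (mod 1363)
7^64 ≡ 864^2 = 746496 ≡ 935 (mod 1363)
7^128 ≡ 935^2 = 874225 ≡ 542 (mod 1363)
7^256 ≡ 542^2 = 293764 ≡ 719 (mod 1363)
7^512 ≡ 719^2 = 516961 ≡ 384 (mod 1363)
7^1024 ≡ 384^2 = 147456 ≡ 252 (mod 1363)
1362 = 1024 + 256 + 64 + 16 + 2 in binary powers of 2.
So 7^1362 ≡ 252 · 719 · 935 · 397 · 49 ≡ 545 (mod 1363).
Since 545 ≠ 1, base 7 is a Fermat witness: 1363 is composite.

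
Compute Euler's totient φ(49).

Factor: 49 = 7^2.
φ(49) = 7^1·(7−1) = 42.

42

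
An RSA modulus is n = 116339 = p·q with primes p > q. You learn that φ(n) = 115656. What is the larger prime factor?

φ(n) = (p−1)(q−1) = n − (p+q) + 1, so p + q = 116339 − 115656 + 1 = 684.
p and q are the roots of t² − 684t + 116339 = 0.
Discriminant: 684² − 4·116339 = 467856 − 465356 = 2500; √2500 = 50.
q = (684 − 50)/2 = 317, p = (684 + 50)/2 = 367.
Check: 317 · 367 = 116339.

367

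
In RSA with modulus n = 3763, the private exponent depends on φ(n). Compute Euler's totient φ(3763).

Factor: 3763 = 53 · 71.
φ(3763) = (53−1) · (71−1) = 52 · 70 = 3640.

3640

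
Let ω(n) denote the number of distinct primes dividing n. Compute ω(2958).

2958 = 2 · 1479
1479 = 3 · 493
493 = 17 · 29
2958 = 2 · 3 · 17 · 29, which has 4 distinct prime factors.

4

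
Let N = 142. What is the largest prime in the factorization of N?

142 = 2 · 71
71 is prime.
So 142 = 2 · 71; the largest prime factor is 71.

71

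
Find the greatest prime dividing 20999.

20999 = 11 · 1909
1909 = 23 · 83
83 is prime.
So 20999 = 11 · 23 · 83; the largest prime factor is 83.

83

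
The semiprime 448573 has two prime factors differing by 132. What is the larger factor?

739

Since p = q + 132, we have 448573 = q(q + 132), so q² + 132q − 448573 = 0.
Discriminant: 132² + 4·448573 = 17424 + 1794292 = 1811716; √1811716 = 1346.
q = (−132 + 1346)/2 = 607, and p = q + 132 = 739.
Check: 607 · 739 = 448573.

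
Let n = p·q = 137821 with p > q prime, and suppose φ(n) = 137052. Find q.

φ(n) = (p−1)(q−1) = n − (p+q) + 1, so p + q = 137821 − 137052 + 1 = 770.
p and q are the roots of t² − 770t + 137821 = 0.
Discriminant: 770² − 4·137821 = 592900 − 551284 = 41616; √41616 = 204.
q = (770 − 204)/2 = 283, p = (770 + 204)/2 = 487.
Check: 283 · 487 = 137821.

283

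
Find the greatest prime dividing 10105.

47

10105 = 5 · 2021
2021 = 43 · 47
47 is prime.
So 10105 = 5 · 43 · 47; the largest prime factor is 47.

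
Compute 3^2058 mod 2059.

289

3^1 ≡ 3 (mod 2059)
3^2 ≡ 3^2 = 9 ≡ 9 (mod 2059)
3^4 ≡ 9^2 = 81 ≡ 81 (mod 2059)
3^8 ≡ 81^2 = 6561 ≡ 384 (mod 2059)
3^16 ≡ 384^2 = 147456 ≡ 1267 (mod 2059)
3^32 ≡ 1267^2 = 1605289 ≡ 1328 (mod 2059)
3^64 ≡ 1328^2 = 1763584 ≡ 1080 (mod 2059)
3^128 ≡ 1080^2 = 1166400 ≡ 1006 (mod 2059)
3^256 ≡ 1006^2 = 1012036 ≡ 1067 (mod 2059)
3^512 ≡ 1067^2 = 1138489 ≡ 1921 (mod 2059)
3^1024 ≡ 1921^2 = 3690241 ≡ 513 (mod 2059)
3^2048 ≡ 513^2 = 263169 ≡ 1676 (mod 2059)
2058 = 2048 + 8 + 2 in binary powers of 2.
So 3^2058 ≡ 1676 · 384 · 9 ≡ 289 (mod 2059).
Since 289 ≠ 1, base 3 is a Fermat witness: 2059 is composite.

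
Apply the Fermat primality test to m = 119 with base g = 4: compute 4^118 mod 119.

67

4^1 ≡ 4 (mod 119)
4^2 ≡ 4^2 = 16 ≡ 16 (mod 119)
4^4 ≡ 16^2 = 256 ≡ 18 (mod 119)
4^8 ≡ 18^2 = 324 ≡ 86 (mod 119)
4^16 ≡ 86^2 = 7396 ≡ 18 (mod 119)
4^32 ≡ 18^2 = 324 ≡ 86 (mod 119)
4^64 ≡ 86^2 = 7396 ≡ 18 (mod 119)
118 = 64 + 32 + 16 + 4 + 2 in binary powers of 2.
So 4^118 ≡ 18 · 86 · 18 · 18 · 16 ≡ 67 (mod 119).
Since 67 ≠ 1, base 4 is a Fermat witness: 119 is composite.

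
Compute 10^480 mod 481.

10^1 ≡ 10 (mod 481)
10^2 ≡ 10^2 = 100 ≡ 100 (mod 481)
10^4 ≡ 100^2 = 10000 ≡ 380 (mod 481)
10^8 ≡ 380^2 = 144400 ≡ 100 (mod 481)
10^16 ≡ 100^2 = 10000 ≡ 380 (mod 481)
10^32 ≡ 380^2 = 144400 ≡ 100 (mod 481)
10^64 ≡ 100^2 = 10000 ≡ 380 (mod 481)
10^128 ≡ 380^2 = 144400 ≡ 100 (mod 481)
10^256 ≡ 100^2 = 10000 ≡ 380 (mod 481)
480 = 256 + 128 + 64 + 32 in binary powers of 2.
So 10^480 ≡ 380 · 100 · 380 · 100 ≡ 1 (mod 481).
Since the result is 1, base 10 gives no evidence that 481 is composite.

1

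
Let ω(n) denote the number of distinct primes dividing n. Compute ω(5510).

4

5510 = 2 · 2755
2755 = 5 · 551
551 = 19 · 29
5510 = 2 · 5 · 19 · 29, which has 4 distinct prime factors.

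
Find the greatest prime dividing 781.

781 = 11 · 71
71 is prime.
So 781 = 11 · 71; the largest prime factor is 71.

71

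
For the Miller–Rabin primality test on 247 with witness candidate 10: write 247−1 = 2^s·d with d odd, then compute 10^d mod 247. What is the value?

103

247 − 1 = 246 = 2^1 · 123, so d = 123.
10^1 ≡ 10 (mod 247)
10^2 ≡ 10^2 = 100 ≡ 100 (mod 247)
10^4 ≡ 100^2 = 10000 ≡ 120 (mod 247)
10^8 ≡ 120^2 = 14400 ≡ 74 (mod 247)
10^16 ≡ 74^2 = 5476 ≡ 42 (mod 247)
10^32 ≡ 42^2 = 1764 ≡ 35 (mod 247)
10^64 ≡ 35^2 = 1225 ≡ 237 (mod 247)
123 = 64 + 32 + 16 + 8 + 2 + 1 in binary powers of 2.
So 10^123 ≡ 237 · 35 · 42 · 74 · 100 · 10 ≡ 103 (mod 247).
Squaring chain: 103; never reaches −1, so base 10 is a Miller–Rabin witness that 247 is composite.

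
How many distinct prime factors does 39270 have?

6

39270 = 2 · 19635
19635 = 3 · 6545
6545 = 5 · 1309
1309 = 7 · 187
187 = 11 · 17
39270 = 2 · 3 · 5 · 7 · 11 · 17, which has 6 distinct prime factors.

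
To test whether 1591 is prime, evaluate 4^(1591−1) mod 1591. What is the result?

4^1 ≡ 4 (mod 1591)
4^2 ≡ 4^2 = 16 ≡ 16 (mod 1591)
4^4 ≡ 16^2 = 256 ≡ 256 (mod 1591)
4^8 ≡ 256^2 = 65536 ≡ 305 (mod 1591)
4^16 ≡ 305^2 = 93025 ≡ 747 (mod 1591)
4^32 ≡ 747^2 = 558009 ≡ 1159 (mod 1591)
4^64 ≡ 1159^2 = 1343281 ≡ 477 (mod 1591)
4^128 ≡ 477^2 = 227529 ≡ 16 (mod 1591)
4^256 ≡ 16^2 = 256 ≡ 256 (mod 1591)
4^512 ≡ 256^2 = 65536 ≡ 305 (mod 1591)
4^1024 ≡ 305^2 = 93025 ≡ 747 (mod 1591)
1590 = 1024 + 512 + 32 + 16 + 4 + 2 in binary powers of 2.
So 4^1590 ≡ 747 · 305 · 1159 · 747 · 256 · 16 ≡ 692 (mod 1591).
Since 692 ≠ 1, base 4 is a Fermat witness: 1591 is composite.

692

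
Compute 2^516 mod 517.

460

2^1 ≡ 2 (mod 517)
2^2 ≡ 2^2 = 4 ≡ 4 (mod 517)
2^4 ≡ 4^2 = 16 ≡ 16 (mod 517)
2^8 ≡ 16^2 = 256 ≡ 256 (mod 517)
2^16 ≡ 256^2 = 65536 ≡ 394 (mod 517)
2^32 ≡ 394^2 = 155236 ≡ 136 (mod 517)
2^64 ≡ 136^2 = 18496 ≡ 401 (mod 517)
2^128 ≡ 401^2 = 160801 ≡ 14 (mod 517)
2^256 ≡ 14^2 = 196 ≡ 196 (mod 517)
2^512 ≡ 196^2 = 38416 ≡ 158 (mod 517)
516 = 512 + 4 in binary powers of 2.
So 2^516 ≡ 158 · 16 ≡ 460 (mod 517).
Since 460 ≠ 1, base 2 is a Fermat witness: 517 is composite.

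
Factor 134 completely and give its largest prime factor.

134 = 2 · 67
67 is prime.
So 134 = 2 · 67; the largest prime factor is 67.

67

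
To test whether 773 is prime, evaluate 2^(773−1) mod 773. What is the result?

2^1 ≡ 2 (mod 773)
2^2 ≡ 2^2 = 4 ≡ 4 (mod 773)
2^4 ≡ 4^2 = 16 ≡ 16 (mod 773)
2^8 ≡ 16^2 = 256 ≡ 256 (mod 773)
2^16 ≡ 256^2 = 65536 ≡ 604 (mod 773)
2^32 ≡ 604^2 = 364816 ≡ 733 (mod 773)
2^64 ≡ 733^2 = 537289 ≡ 54 (mod 773)
2^128 ≡ 54^2 = 2916 ≡ 597 (mod 773)
2^256 ≡ 597^2 = 356409 ≡ 56 (mod 773)
2^512 ≡ 56^2 = 3136 ≡ 44 (mod 773)
772 = 512 + 256 + 4 in binary powers of 2.
So 2^772 ≡ 44 · 56 · 16 ≡ 1 (mod 773).
Since the result is 1, base 2 gives no evidence that 773 is composite.

1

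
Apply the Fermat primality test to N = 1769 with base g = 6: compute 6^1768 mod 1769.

571

6^1 ≡ 6 (mod 1769)
6^2 ≡ 6^2 = 36 ≡ 36 (mod 1769)
6^4 ≡ 36^2 = 1296 ≡ 1296 (mod 1769)
6^8 ≡ 1296^2 = 1679616 ≡ 835 (mod 1769)
6^16 ≡ 835^2 = 697225 ≡ 239 (mod 1769)
6^32 ≡ 239^2 = 57121 ≡ 513 (mod 1769)
6^64 ≡ 513^2 = 263169 ≡ 1357 (mod 1769)
6^128 ≡ 1357^2 = 1841449 ≡ 1689 (mod 1769)
6^256 ≡ 1689^2 = 2852721 ≡ 1093 (mod 1769)
6^512 ≡ 1093^2 = 1194649 ≡ 574 (mod 1769)
6^1024 ≡ 574^2 = 329476 ≡ 442 (mod 1769)
1768 = 1024 + 512 + 128 + 64 + 32 + 8 in binary powers of 2.
So 6^1768 ≡ 442 · 574 · 1689 · 1357 · 513 · 835 ≡ 571 (mod 1769).
Since 571 ≠ 1, base 6 is a Fermat witness: 1769 is composite.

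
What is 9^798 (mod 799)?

225

9^1 ≡ 9 (mod 799)
9^2 ≡ 9^2 = 81 ≡ 81 (mod 799)
9^4 ≡ 81^2 = 6561 ≡ 169 (mod 799)
9^8 ≡ 169^2 = 28561 ≡ 596 (mod 799)
9^16 ≡ 596^2 = 355216 ≡ 460 (mod 799)
9^32 ≡ 460^2 = 211600 ≡ 664 (mod 799)
9^64 ≡ 664^2 = 440896 ≡ 647 (mod 799)
9^128 ≡ 647^2 = 418609 ≡ 732 (mod 799)
9^256 ≡ 732^2 = 535824 ≡ 494 (mod 799)
9^512 ≡ 494^2 = 244036 ≡ 341 (mod 799)
798 = 512 + 256 + 16 + 8 + 4 + 2 in binary powers of 2.
So 9^798 ≡ 341 · 494 · 460 · 596 · 169 · 81 ≡ 225 (mod 799).
Since 225 ≠ 1, base 9 is a Fermat witness: 799 is composite.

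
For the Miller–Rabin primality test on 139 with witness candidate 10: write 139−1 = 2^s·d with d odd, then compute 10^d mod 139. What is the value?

139 − 1 = 138 = 2^1 · 69, so d = 69.
10^1 ≡ 10 (mod 139)
10^2 ≡ 10^2 = 100 ≡ 100 (mod 139)
10^4 ≡ 100^2 = 10000 ≡ 131 (mod 139)
10^8 ≡ 131^2 = 17161 ≡ 64 (mod 139)
10^16 ≡ 64^2 = 4096 ≡ 65 (mod 139)
10^32 ≡ 65^2 = 4225 ≡ 55 (mod 139)
10^64 ≡ 55^2 = 3025 ≡ 106 (mod 139)
69 = 64 + 4 + 1 in binary powers of 2.
So 10^69 ≡ 106 · 131 · 10 ≡ 138 (mod 139).
Since 10^d ≡ 138 (mod 139), base 10 does not prove 139 composite.

138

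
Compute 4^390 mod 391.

4^1 ≡ 4 (mod 391)
4^2 ≡ 4^2 = 16 ≡ 16 (mod 391)
4^4 ≡ 16^2 = 256 ≡ 256 (mod 391)
4^8 ≡ 256^2 = 65536 ≡ 239 (mod 391)
4^16 ≡ 239^2 = 57121 ≡ 35 (mod 391)
4^32 ≡ 35^2 = 1225 ≡ 52 (mod 391)
4^64 ≡ 52^2 = 2704 ≡ 358 (mod 391)
4^128 ≡ 358^2 = 128164 ≡ 307 (mod 391)
4^256 ≡ 307^2 = 94249 ≡ 18 (mod 391)
390 = 256 + 128 + 4 + 2 in binary powers of 2.
So 4^390 ≡ 18 · 307 · 256 · 16 ≡ 288 (mod 391).
Since 288 ≠ 1, base 4 is a Fermat witness: 391 is composite.

288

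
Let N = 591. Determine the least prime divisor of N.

3

591 is odd.
Digit sum 15, divisible by 3.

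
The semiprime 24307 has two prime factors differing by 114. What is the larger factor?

Since p = q + 114, we have 24307 = q(q + 114), so q² + 114q − 24307 = 0.
Discriminant: 114² + 4·24307 = 12996 + 97228 = 110224; √110224 = 332.
q = (−114 + 332)/2 = 109, and p = q + 114 = 223.
Check: 109 · 223 = 24307.

223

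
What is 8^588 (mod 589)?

8^1 ≡ 8 (mod 589)
8^2 ≡ 8^2 = 64 ≡ 64 (mod 589)
8^4 ≡ 64^2 = 4096 ≡ 562 (mod 589)
8^8 ≡ 562^2 = 315844 ≡ 140 (mod 589)
8^16 ≡ 140^2 = 19600 ≡ 163 (mod 589)
8^32 ≡ 163^2 = 26569 ≡ 64 (mod 589)
8^64 ≡ 64^2 = 4096 ≡ 562 (mod 589)
8^128 ≡ 562^2 = 315844 ≡ 140 (mod 589)
8^256 ≡ 140^2 = 19600 ≡ 163 (mod 589)
8^512 ≡ 163^2 = 26569 ≡ 64 (mod 589)
588 = 512 + 64 + 8 + 4 in binary powers of 2.
So 8^588 ≡ 64 · 562 · 140 · 562 ≡ 419 (mod 589).
Since 419 ≠ 1, base 8 is a Fermat witness: 589 is composite.

419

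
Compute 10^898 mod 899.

10^1 ≡ 10 (mod 899)
10^2 ≡ 10^2 = 100 ≡ 100 (mod 899)
10^4 ≡ 100^2 = 10000 ≡ 111 (mod 899)
10^8 ≡ 111^2 = 12321 ≡ 634 (mod 899)
10^16 ≡ 634^2 = 401956 ≡ 103 (mod 899)
10^32 ≡ 103^2 = 10609 ≡ 720 (mod 899)
10^64 ≡ 720^2 = 518400 ≡ 576 (mod 899)
10^128 ≡ 576^2 = 331776 ≡ 45 (mod 899)
10^256 ≡ 45^2 = 2025 ≡ 227 (mod 899)
10^512 ≡ 227^2 = 51529 ≡ 286 (mod 899)
898 = 512 + 256 + 128 + 2 in binary powers of 2.
So 10^898 ≡ 286 · 227 · 45 · 100 ≡ 71 (mod 899).
Since 71 ≠ 1, base 10 is a Fermat witness: 899 is composite.

71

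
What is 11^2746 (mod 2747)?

1320

11^1 ≡ 11 (mod 2747)
11^2 ≡ 11^2 = 121 ≡ 121 (mod 2747)
11^4 ≡ 121^2 = 14641 ≡ 906 (mod 2747)
11^8 ≡ 906^2 = 820836 ≡ 2230 (mod 2747)
11^16 ≡ 2230^2 = 4972900 ≡ 830 (mod 2747)
11^32 ≡ 830^2 = 688900 ≡ 2150 (mod 2747)
11^64 ≡ 2150^2 = 4622500 ≡ 2046 (mod 2747)
11^128 ≡ 2046^2 = 4186116 ≡ 2435 (mod 2747)
11^256 ≡ 2435^2 = 5929225 ≡ 1199 (mod 2747)
11^512 ≡ 1199^2 = 1437601 ≡ 920 (mod 2747)
11^1024 ≡ 920^2 = 846400 ≡ 324 (mod 2747)
11^2048 ≡ 324^2 = 104976 ≡ 590 (mod 2747)
2746 = 2048 + 512 + 128 + 32 + 16 + 8 + 2 in binary powers of 2.
So 11^2746 ≡ 590 · 920 · 2435 · 2150 · 830 · 2230 · 121 ≡ 1320 (mod 2747).
Since 1320 ≠ 1, base 11 is a Fermat witness: 2747 is composite.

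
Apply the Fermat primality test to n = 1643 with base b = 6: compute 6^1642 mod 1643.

6^1 ≡ 6 (mod 1643)
6^2 ≡ 6^2 = 36 ≡ 36 (mod 1643)
6^4 ≡ 36^2 = 1296 ≡ 1296 (mod 1643)
6^8 ≡ 1296^2 = 1679616 ≡ 470 (mod 1643)
6^16 ≡ 470^2 = 220900 ≡ 738 (mod 1643)
6^32 ≡ 738^2 = 544644 ≡ 811 (mod 1643)
6^64 ≡ 811^2 = 657721 ≡ 521 (mod 1643)
6^128 ≡ 521^2 = 271441 ≡ 346 (mod 1643)
6^256 ≡ 346^2 = 119716 ≡ 1420 (mod 1643)
6^512 ≡ 1420^2 = 2016400 ≡ 439 (mod 1643)
6^1024 ≡ 439^2 = 192721 ≡ 490 (mod 1643)
1642 = 1024 + 512 + 64 + 32 + 8 + 2 in binary powers of 2.
So 6^1642 ≡ 490 · 439 · 521 · 811 · 470 · 36 ≡ 1296 (mod 1643).
Since 1296 ≠ 1, base 6 is a Fermat witness: 1643 is composite.

1296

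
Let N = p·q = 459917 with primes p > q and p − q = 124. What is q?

Since p = q + 124, we have 459917 = q(q + 124), so q² + 124q − 459917 = 0.
Discriminant: 124² + 4·459917 = 15376 + 1839668 = 1855044; √1855044 = 1362.
q = (−124 + 1362)/2 = 619, and p = q + 124 = 743.
Check: 619 · 743 = 459917.

619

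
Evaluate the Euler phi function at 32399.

Factor: 32399 = 179 · 181.
φ(32399) = (179−1) · (181−1) = 178 · 180 = 32040.

32040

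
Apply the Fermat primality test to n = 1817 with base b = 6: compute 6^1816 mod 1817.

98

6^1 ≡ 6 (mod 1817)
6^2 ≡ 6^2 = 36 ≡ 36 (mod 1817)
6^4 ≡ 36^2 = 1296 ≡ 1296 (mod 1817)
6^8 ≡ 1296^2 = 1679616 ≡ 708 (mod 1817)
6^16 ≡ 708^2 = 501264 ≡ 1589 (mod 1817)
6^32 ≡ 1589^2 = 2524921 ≡ 1108 (mod 1817)
6^64 ≡ 1108^2 = 1227664 ≡ 1189 (mod 1817)
6^128 ≡ 1189^2 = 1413721 ≡ 95 (mod 1817)
6^256 ≡ 95^2 = 9025 ≡ 1757 (mod 1817)
6^512 ≡ 1757^2 = 3087049 ≡ 1783 (mod 1817)
6^1024 ≡ 1783^2 = 3179089 ≡ 1156 (mod 1817)
1816 = 1024 + 512 + 256 + 16 + 8 in binary powers of 2.
So 6^1816 ≡ 1156 · 1783 · 1757 · 1589 · 708 ≡ 98 (mod 1817).
Since 98 ≠ 1, base 6 is a Fermat witness: 1817 is composite.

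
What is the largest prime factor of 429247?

429247 = 7 · 61321
61321 = 13 · 4717
4717 = 53 · 89
89 is prime.
So 429247 = 7 · 13 · 53 · 89; the largest prime factor is 89.

89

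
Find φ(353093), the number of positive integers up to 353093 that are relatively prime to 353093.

Factor: 353093 = 13 · 157 · 173.
φ(353093) = (13−1) · (157−1) · (173−1) = 12 · 156 · 172 = 321984.

321984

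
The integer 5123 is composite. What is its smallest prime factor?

5123 is odd.
Digit sum 11, not divisible by 3.
Ends in 3: not divisible by 5.
7: 5123 = 7·731 + 6
11: 5123 = 11·465 + 8
13: 5123 = 13·394 + 1
17: 5123 = 17·301 + 6
19: 5123 = 19·269 + 12
23: 5123 = 23·222 + 17
29: 5123 = 29·176 + 19
31: 5123 = 31·165 + 8
37: 5123 = 37·138 + 17
41: 5123 = 41·124 + 39
43: 5123 = 43·119 + 6
47: 5123 = 47·109

47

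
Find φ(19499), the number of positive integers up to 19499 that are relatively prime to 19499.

17280

Factor: 19499 = 17 · 31 · 37.
φ(19499) = (17−1) · (31−1) · (37−1) = 16 · 30 · 36 = 17280.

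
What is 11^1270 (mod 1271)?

811

11^1 ≡ 11 (mod 1271)
11^2 ≡ 11^2 = 121 ≡ 121 (mod 1271)
11^4 ≡ 121^2 = 14641 ≡ 660 (mod 1271)
11^8 ≡ 660^2 = 435600 ≡ 918 (mod 1271)
11^16 ≡ 918^2 = 842724 ≡ 51 (mod 1271)
11^32 ≡ 51^2 = 2601 ≡ 59 (mod 1271)
11^64 ≡ 59^2 = 3481 ≡ 939 (mod 1271)
11^128 ≡ 939^2 = 881721 ≡ 918 (mod 1271)
11^256 ≡ 918^2 = 842724 ≡ 51 (mod 1271)
11^512 ≡ 51^2 = 2601 ≡ 59 (mod 1271)
11^1024 ≡ 59^2 = 3481 ≡ 939 (mod 1271)
1270 = 1024 + 128 + 64 + 32 + 16 + 4 + 2 in binary powers of 2.
So 11^1270 ≡ 939 · 918 · 939 · 59 · 51 · 660 · 121 ≡ 811 (mod 1271).
Since 811 ≠ 1, base 11 is a Fermat witness: 1271 is composite.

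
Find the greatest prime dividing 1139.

1139 = 17 · 67
67 is prime.
So 1139 = 17 · 67; the largest prime factor is 67.

67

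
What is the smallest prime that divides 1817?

1817 is odd.
Digit sum 17, not divisible by 3.
Ends in 7: not divisible by 5.
7: 1817 = 7·259 + 4
11: 1817 = 11·165 + 2
13: 1817 = 13·139 + 10
17: 1817 = 17·106 + 15
19: 1817 = 19·95 + 12
23: 1817 = 23·79

23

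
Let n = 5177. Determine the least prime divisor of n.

5177 is odd.
Digit sum 20, not divisible by 3.
Ends in 7: not divisible by 5.
7: 5177 = 7·739 + 4
11: 5177 = 11·470 + 7
13: 5177 = 13·398 + 3
17: 5177 = 17·304 + 9
19: 5177 = 19·272 + 9
23: 5177 = 23·225 + 2
29: 5177 = 29·178 + 15
31: 5177 = 31·167

31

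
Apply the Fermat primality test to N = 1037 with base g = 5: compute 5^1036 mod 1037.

361

5^1 ≡ 5 (mod 1037)
5^2 ≡ 5^2 = 25 ≡ 25 (mod 1037)
5^4 ≡ 25^2 = 625 ≡ 625 (mod 1037)
5^8 ≡ 625^2 = 390625 ≡ 713 (mod 1037)
5^16 ≡ 713^2 = 508369 ≡ 239 (mod 1037)
5^32 ≡ 239^2 = 57121 ≡ 86 (mod 1037)
5^64 ≡ 86^2 = 7396 ≡ 137 (mod 1037)
5^128 ≡ 137^2 = 18769 ≡ 103 (mod 1037)
5^256 ≡ 103^2 = 10609 ≡ 239 (mod 1037)
5^512 ≡ 239^2 = 57121 ≡ 86 (mod 1037)
5^1024 ≡ 86^2 = 7396 ≡ 137 (mod 1037)
1036 = 1024 + 8 + 4 in binary powers of 2.
So 5^1036 ≡ 137 · 713 · 625 ≡ 361 (mod 1037).
Since 361 ≠ 1, base 5 is a Fermat witness: 1037 is composite.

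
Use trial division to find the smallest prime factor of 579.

579 is odd.
Digit sum 21, divisible by 3.

3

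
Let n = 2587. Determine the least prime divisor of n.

13

2587 is odd.
Digit sum 22, not divisible by 3.
Ends in 7: not divisible by 5.
7: 2587 = 7·369 + 4
11: 2587 = 11·235 + 2
13: 2587 = 13·199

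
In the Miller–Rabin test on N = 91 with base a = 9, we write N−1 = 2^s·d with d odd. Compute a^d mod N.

91 − 1 = 90 = 2^1 · 45, so d = 45.
9^1 ≡ 9 (mod 91)
9^2 ≡ 9^2 = 81 ≡ 81 (mod 91)
9^4 ≡ 81^2 = 6561 ≡ 9 (mod 91)
9^8 ≡ 9^2 = 81 ≡ 81 (mod 91)
9^16 ≡ 81^2 = 6561 ≡ 9 (mod 91)
9^32 ≡ 9^2 = 81 ≡ 81 (mod 91)
45 = 32 + 8 + 4 + 1 in binary powers of 2.
So 9^45 ≡ 81 · 81 · 9 · 9 ≡ 1 (mod 91).
Since 9^d ≡ 1 (mod 91), base 9 does not prove 91 composite.

1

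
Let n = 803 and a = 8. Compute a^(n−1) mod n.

592

8^1 ≡ 8 (mod 803)
8^2 ≡ 8^2 = 64 ≡ 64 (mod 803)
8^4 ≡ 64^2 = 4096 ≡ 81 (mod 803)
8^8 ≡ 81^2 = 6561 ≡ 137 (mod 803)
8^16 ≡ 137^2 = 18769 ≡ 300 (mod 803)
8^32 ≡ 300^2 = 90000 ≡ 64 (mod 803)
8^64 ≡ 64^2 = 4096 ≡ 81 (mod 803)
8^128 ≡ 81^2 = 6561 ≡ 137 (mod 803)
8^256 ≡ 137^2 = 18769 ≡ 300 (mod 803)
8^512 ≡ 300^2 = 90000 ≡ 64 (mod 803)
802 = 512 + 256 + 32 + 2 in binary powers of 2.
So 8^802 ≡ 64 · 300 · 64 · 64 ≡ 592 (mod 803).
Since 592 ≠ 1, base 8 is a Fermat witness: 803 is composite.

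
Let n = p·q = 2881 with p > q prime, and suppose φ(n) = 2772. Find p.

67

φ(n) = (p−1)(q−1) = n − (p+q) + 1, so p + q = 2881 − 2772 + 1 = 110.
p and q are the roots of t² − 110t + 2881 = 0.
Discriminant: 110² − 4·2881 = 12100 − 11524 = 576; √576 = 24.
q = (110 − 24)/2 = 43, p = (110 + 24)/2 = 67.
Check: 43 · 67 = 2881.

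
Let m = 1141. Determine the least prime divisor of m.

7

1141 is odd.
Digit sum 7, not divisible by 3.
Ends in 1: not divisible by 5.
7: 1141 = 7·163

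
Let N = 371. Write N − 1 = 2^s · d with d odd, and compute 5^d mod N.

87

371 − 1 = 370 = 2^1 · 185, so d = 185.
5^1 ≡ 5 (mod 371)
5^2 ≡ 5^2 = 25 ≡ 25 (mod 371)
5^4 ≡ 25^2 = 625 ≡ 254 (mod 371)
5^8 ≡ 254^2 = 64516 ≡ 333 (mod 371)
5^16 ≡ 333^2 = 110889 ≡ 331 (mod 371)
5^32 ≡ 331^2 = 109561 ≡ 116 (mod 371)
5^64 ≡ 116^2 = 13456 ≡ 100 (mod 371)
5^128 ≡ 100^2 = 10000 ≡ 354 (mod 371)
185 = 128 + 32 + 16 + 8 + 1 in binary powers of 2.
So 5^185 ≡ 354 · 116 · 331 · 333 · 5 ≡ 87 (mod 371).
Squaring chain: 87; never reaches −1, so base 5 is a Miller–Rabin witness that 371 is composite.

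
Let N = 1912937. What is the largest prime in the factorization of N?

97

1912937 = 13 · 147149
147149 = 37 · 3977
3977 = 41 · 97
97 is prime.
So 1912937 = 13 · 37 · 41 · 97; the largest prime factor is 97.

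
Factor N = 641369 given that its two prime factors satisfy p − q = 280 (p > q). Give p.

Since p = q + 280, we have 641369 = q(q + 280), so q² + 280q − 641369 = 0.
Discriminant: 280² + 4·641369 = 78400 + 2565476 = 2643876; √2643876 = 1626.
q = (−280 + 1626)/2 = 673, and p = q + 280 = 953.
Check: 673 · 953 = 641369.

953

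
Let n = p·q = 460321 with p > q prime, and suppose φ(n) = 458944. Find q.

569

φ(n) = (p−1)(q−1) = n − (p+q) + 1, so p + q = 460321 − 458944 + 1 = 1378.
p and q are the roots of t² − 1378t + 460321 = 0.
Discriminant: 1378² − 4·460321 = 1898884 − 1841284 = 57600; √57600 = 240.
q = (1378 − 240)/2 = 569, p = (1378 + 240)/2 = 809.
Check: 569 · 809 = 460321.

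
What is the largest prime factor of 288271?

288271 = 41 · 7031
7031 = 79 · 89
89 is prime.
So 288271 = 41 · 79 · 89; the largest prime factor is 89.

89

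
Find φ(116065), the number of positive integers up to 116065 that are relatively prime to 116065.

91632

Factor: 116065 = 5 · 139 · 167.
φ(116065) = (5−1) · (139−1) · (167−1) = 4 · 138 · 166 = 91632.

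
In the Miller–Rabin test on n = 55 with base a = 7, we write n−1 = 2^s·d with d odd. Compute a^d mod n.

28

55 − 1 = 54 = 2^1 · 27, so d = 27.
7^1 ≡ 7 (mod 55)
7^2 ≡ 7^2 = 49 ≡ 49 (mod 55)
7^4 ≡ 49^2 = 2401 ≡ 36 (mod 55)
7^8 ≡ 36^2 = 1296 ≡ 31 (mod 55)
7^16 ≡ 31^2 = 961 ≡ 26 (mod 55)
27 = 16 + 8 + 2 + 1 in binary powers of 2.
So 7^27 ≡ 26 · 31 · 49 · 7 ≡ 28 (mod 55).
Squaring chain: 28; never reaches −1, so base 7 is a Miller–Rabin witness that 55 is composite.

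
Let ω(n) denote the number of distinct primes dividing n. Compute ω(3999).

3999 = 3 · 1333
1333 = 31 · 43
3999 = 3 · 31 · 43, which has 3 distinct prime factors.

3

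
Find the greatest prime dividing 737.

737 = 11 · 67
67 is prime.
So 737 = 11 · 67; the largest prime factor is 67.

67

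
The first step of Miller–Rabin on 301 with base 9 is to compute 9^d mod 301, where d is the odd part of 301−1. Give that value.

274

301 − 1 = 300 = 2^2 · 75, so d = 75.
9^1 ≡ 9 (mod 301)
9^2 ≡ 9^2 = 81 ≡ 81 (mod 301)
9^4 ≡ 81^2 = 6561 ≡ 240 (mod 301)
9^8 ≡ 240^2 = 57600 ≡ 109 (mod 301)
9^16 ≡ 109^2 = 11881 ≡ 142 (mod 301)
9^32 ≡ 142^2 = 20164 ≡ 298 (mod 301)
9^64 ≡ 298^2 = 88804 ≡ 9 (mod 301)
75 = 64 + 8 + 2 + 1 in binary powers of 2.
So 9^75 ≡ 9 · 109 · 81 · 9 ≡ 274 (mod 301).
Squaring chain: 274 → 127; never reaches −1, so base 9 is a Miller–Rabin witness that 301 is composite.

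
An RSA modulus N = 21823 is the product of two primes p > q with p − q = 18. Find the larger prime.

157

Since p = q + 18, we have 21823 = q(q + 18), so q² + 18q − 21823 = 0.
Discriminant: 18² + 4·21823 = 324 + 87292 = 87616; √87616 = 296.
q = (−18 + 296)/2 = 139, and p = q + 18 = 157.
Check: 139 · 157 = 21823.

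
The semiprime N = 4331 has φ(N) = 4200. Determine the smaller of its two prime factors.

φ(n) = (p−1)(q−1) = n − (p+q) + 1, so p + q = 4331 − 4200 + 1 = 132.
p and q are the roots of t² − 132t + 4331 = 0.
Discriminant: 132² − 4·4331 = 17424 − 17324 = 100; √100 = 10.
q = (132 − 10)/2 = 61, p = (132 + 10)/2 = 71.
Check: 61 · 71 = 4331.

61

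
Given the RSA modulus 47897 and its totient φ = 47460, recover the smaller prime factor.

φ(n) = (p−1)(q−1) = n − (p+q) + 1, so p + q = 47897 − 47460 + 1 = 438.
p and q are the roots of t² − 438t + 47897 = 0.
Discriminant: 438² − 4·47897 = 191844 − 191588 = 256; √256 = 16.
q = (438 − 16)/2 = 211, p = (438 + 16)/2 = 227.
Check: 211 · 227 = 47897.

211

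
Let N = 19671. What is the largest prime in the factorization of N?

19671 = 3 · 6557
6557 = 79 · 83
83 is prime.
So 19671 = 3 · 79 · 83; the largest prime factor is 83.

83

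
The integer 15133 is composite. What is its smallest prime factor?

37

15133 is odd.
Digit sum 13, not divisible by 3.
Ends in 3: not divisible by 5.
7: 15133 = 7·2161 + 6
11: 15133 = 11·1375 + 8
13: 15133 = 13·1164 + 1
17: 15133 = 17·890 + 3
19: 15133 = 19·796 + 9
23: 15133 = 23·657 + 22
29: 15133 = 29·521 + 24
31: 15133 = 31·488 + 5
37: 15133 = 37·409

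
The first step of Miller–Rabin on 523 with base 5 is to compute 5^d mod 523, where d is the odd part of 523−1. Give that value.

522

523 − 1 = 522 = 2^1 · 261, so d = 261.
5^1 ≡ 5 (mod 523)
5^2 ≡ 5^2 = 25 ≡ 25 (mod 523)
5^4 ≡ 25^2 = 625 ≡ 102 (mod 523)
5^8 ≡ 102^2 = 10404 ≡ 467 (mod 523)
5^16 ≡ 467^2 = 218089 ≡ 521 (mod 523)
5^32 ≡ 521^2 = 271441 ≡ 4 (mod 523)
5^64 ≡ 4^2 = 16 ≡ 16 (mod 523)
5^128 ≡ 16^2 = 256 ≡ 256 (mod 523)
5^256 ≡ 256^2 = 65536 ≡ 161 (mod 523)
261 = 256 + 4 + 1 in binary powers of 2.
So 5^261 ≡ 161 · 102 · 5 ≡ 522 (mod 523).
Since 5^d ≡ 522 (mod 523), base 5 does not prove 523 composite.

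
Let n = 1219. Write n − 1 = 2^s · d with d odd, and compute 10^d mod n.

1219 − 1 = 1218 = 2^1 · 609, so d = 609.
10^1 ≡ 10 (mod 1219)
10^2 ≡ 10^2 = 100 ≡ 100 (mod 1219)
10^4 ≡ 100^2 = 10000 ≡ 248 (mod 1219)
10^8 ≡ 248^2 = 61504 ≡ 554 (mod 1219)
10^16 ≡ 554^2 = 306916 ≡ 947 (mod 1219)
10^32 ≡ 947^2 = 896809 ≡ 844 (mod 1219)
10^64 ≡ 844^2 = 712336 ≡ 440 (mod 1219)
10^128 ≡ 440^2 = 193600 ≡ 998 (mod 1219)
10^256 ≡ 998^2 = 996004 ≡ 81 (mod 1219)
10^512 ≡ 81^2 = 6561 ≡ 466 (mod 1219)
609 = 512 + 64 + 32 + 1 in binary powers of 2.
So 10^609 ≡ 466 · 440 · 844 · 10 ≡ 97 (mod 1219).
Squaring chain: 97; never reaches −1, so base 10 is a Miller–Rabin witness that 1219 is composite.

97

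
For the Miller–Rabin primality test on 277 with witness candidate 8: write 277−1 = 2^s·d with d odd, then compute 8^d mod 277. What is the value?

217

277 − 1 = 276 = 2^2 · 69, so d = 69.
8^1 ≡ 8 (mod 277)
8^2 ≡ 8^2 = 64 ≡ 64 (mod 277)
8^4 ≡ 64^2 = 4096 ≡ 218 (mod 277)
8^8 ≡ 218^2 = 47524 ≡ 157 (mod 277)
8^16 ≡ 157^2 = 24649 ≡ 273 (mod 277)
8^32 ≡ 273^2 = 74529 ≡ 16 (mod 277)
8^64 ≡ 16^2 = 256 ≡ 256 (mod 277)
69 = 64 + 4 + 1 in binary powers of 2.
So 8^69 ≡ 256 · 218 · 8 ≡ 217 (mod 277).
Squaring chain: 217 → 276; reaches −1, so base 8 does not prove 277 composite.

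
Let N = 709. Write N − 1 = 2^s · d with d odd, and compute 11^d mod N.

708

709 − 1 = 708 = 2^2 · 177, so d = 177.
11^1 ≡ 11 (mod 709)
11^2 ≡ 11^2 = 121 ≡ 121 (mod 709)
11^4 ≡ 121^2 = 14641 ≡ 461 (mod 709)
11^8 ≡ 461^2 = 212521 ≡ 530 (mod 709)
11^16 ≡ 530^2 = 280900 ≡ 136 (mod 709)
11^32 ≡ 136^2 = 18496 ≡ 62 (mod 709)
11^64 ≡ 62^2 = 3844 ≡ 299 (mod 709)
11^128 ≡ 299^2 = 89401 ≡ 67 (mod 709)
177 = 128 + 32 + 16 + 1 in binary powers of 2.
So 11^177 ≡ 67 · 62 · 136 · 11 ≡ 708 (mod 709).
Since 11^d ≡ 708 (mod 709), base 11 does not prove 709 composite.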